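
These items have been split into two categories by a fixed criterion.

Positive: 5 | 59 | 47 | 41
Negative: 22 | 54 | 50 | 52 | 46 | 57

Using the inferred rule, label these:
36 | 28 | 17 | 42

Negative, Negative, Positive, Negative

Every 'Positive' example satisfies: prime. None of the 'Negative' examples do.
36: 36 = 2·18 — fails this test, so Negative. 28: 28 = 2·14 — fails this test, so Negative. 17: 17 is prime — checks out, so Positive. 42: 42 = 2·21 — fails this test, so Negative.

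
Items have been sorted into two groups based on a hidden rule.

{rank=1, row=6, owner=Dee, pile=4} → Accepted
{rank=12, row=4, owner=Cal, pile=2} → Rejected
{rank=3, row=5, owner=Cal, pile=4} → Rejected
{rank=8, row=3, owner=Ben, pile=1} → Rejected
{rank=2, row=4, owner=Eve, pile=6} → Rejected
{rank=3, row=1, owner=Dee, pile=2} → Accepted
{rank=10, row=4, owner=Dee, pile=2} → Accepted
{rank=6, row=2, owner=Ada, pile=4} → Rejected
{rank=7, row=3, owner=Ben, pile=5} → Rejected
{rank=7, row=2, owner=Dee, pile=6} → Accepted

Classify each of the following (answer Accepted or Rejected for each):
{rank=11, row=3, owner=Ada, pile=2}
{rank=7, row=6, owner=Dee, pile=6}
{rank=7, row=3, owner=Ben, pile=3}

The common property of the 'Accepted' items is: owner is Dee. No 'Rejected' item has it.
{rank=11, row=3, owner=Ada, pile=2}: owner is Ada — fails this test, so Rejected.
{rank=7, row=6, owner=Dee, pile=6}: owner is Dee — fits, so Accepted.
{rank=7, row=3, owner=Ben, pile=3}: owner is Ben — fails this test, so Rejected.

Rejected, Accepted, Rejected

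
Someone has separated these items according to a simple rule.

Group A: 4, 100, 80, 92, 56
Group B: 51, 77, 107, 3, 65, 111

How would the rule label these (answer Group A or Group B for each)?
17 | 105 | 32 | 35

The rule appears to be: even.
Group B: 17, since 17 is odd. Group B: 105, since 105 is odd. Group A: 32, since 32 is even. Group B: 35, since 35 is odd.

Group B, Group B, Group A, Group B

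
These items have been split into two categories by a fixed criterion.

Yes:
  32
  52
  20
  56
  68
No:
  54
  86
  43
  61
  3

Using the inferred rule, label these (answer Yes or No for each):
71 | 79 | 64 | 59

No, No, Yes, No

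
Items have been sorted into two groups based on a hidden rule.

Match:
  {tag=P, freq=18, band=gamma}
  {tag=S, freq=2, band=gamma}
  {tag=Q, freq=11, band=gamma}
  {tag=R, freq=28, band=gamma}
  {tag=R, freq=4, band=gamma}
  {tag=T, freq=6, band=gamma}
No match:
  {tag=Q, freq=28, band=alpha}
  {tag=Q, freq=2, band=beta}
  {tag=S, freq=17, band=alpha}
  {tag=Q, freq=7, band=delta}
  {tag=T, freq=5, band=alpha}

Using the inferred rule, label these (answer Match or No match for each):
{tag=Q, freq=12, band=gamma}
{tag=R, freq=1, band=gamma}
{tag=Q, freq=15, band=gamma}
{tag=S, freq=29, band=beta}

Match, Match, Match, No match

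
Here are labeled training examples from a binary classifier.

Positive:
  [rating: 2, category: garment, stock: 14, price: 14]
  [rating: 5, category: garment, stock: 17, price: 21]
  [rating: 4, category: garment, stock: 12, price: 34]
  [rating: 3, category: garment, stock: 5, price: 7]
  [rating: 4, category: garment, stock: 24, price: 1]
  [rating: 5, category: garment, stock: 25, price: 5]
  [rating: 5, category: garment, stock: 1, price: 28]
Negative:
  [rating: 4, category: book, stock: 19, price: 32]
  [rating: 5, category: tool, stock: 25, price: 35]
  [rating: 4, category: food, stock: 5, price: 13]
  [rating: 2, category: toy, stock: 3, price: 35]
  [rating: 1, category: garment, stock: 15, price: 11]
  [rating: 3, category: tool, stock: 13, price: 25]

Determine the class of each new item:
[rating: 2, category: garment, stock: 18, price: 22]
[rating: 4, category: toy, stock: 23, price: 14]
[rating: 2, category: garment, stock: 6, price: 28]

A rule that fits every label: category is garment AND rating ≥ 2 — true of each 'Positive' example, false of each 'Negative' one.
[rating: 2, category: garment, stock: 18, price: 22] → category is garment, rating = 2 → Positive. [rating: 4, category: toy, stock: 23, price: 14] → category is toy, rating = 4 → Negative. [rating: 2, category: garment, stock: 6, price: 28] → category is garment, rating = 2 → Positive.

Positive, Negative, Positive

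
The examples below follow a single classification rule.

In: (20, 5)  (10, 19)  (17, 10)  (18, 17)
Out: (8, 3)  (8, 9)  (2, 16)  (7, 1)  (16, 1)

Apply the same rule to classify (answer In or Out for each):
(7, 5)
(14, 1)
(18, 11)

Out, Out, In

The distinguishing property — sum ≥ 25 — holds for all the 'In' cases and none of the 'Out' cases.
(7, 5) → 7+5 = 12 → Out. (14, 1) → 14+1 = 15 → Out. (18, 11) → 18+11 = 29 → In.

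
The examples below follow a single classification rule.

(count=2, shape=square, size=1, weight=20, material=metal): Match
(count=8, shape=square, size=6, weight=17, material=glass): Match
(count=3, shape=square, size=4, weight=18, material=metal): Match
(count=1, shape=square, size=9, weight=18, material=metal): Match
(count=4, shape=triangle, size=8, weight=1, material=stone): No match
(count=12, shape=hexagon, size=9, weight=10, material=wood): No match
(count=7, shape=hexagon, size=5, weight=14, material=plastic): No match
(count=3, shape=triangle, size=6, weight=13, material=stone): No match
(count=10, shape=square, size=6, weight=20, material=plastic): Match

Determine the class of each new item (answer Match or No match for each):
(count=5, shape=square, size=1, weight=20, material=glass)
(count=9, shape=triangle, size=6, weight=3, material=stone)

The distinguishing property — shape is square — holds for all the 'Match' cases and none of the 'No match' cases.

Match, No match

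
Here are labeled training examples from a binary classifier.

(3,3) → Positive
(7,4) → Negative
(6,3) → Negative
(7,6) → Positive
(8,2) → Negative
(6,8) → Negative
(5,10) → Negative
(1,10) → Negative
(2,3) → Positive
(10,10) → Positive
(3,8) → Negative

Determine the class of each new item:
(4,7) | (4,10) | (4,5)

Negative, Negative, Positive

Every 'Positive' example satisfies: |first − second| ≤ 1. None of the 'Negative' examples do.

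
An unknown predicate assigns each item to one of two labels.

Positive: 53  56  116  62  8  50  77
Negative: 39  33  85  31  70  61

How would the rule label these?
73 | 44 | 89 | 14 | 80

Negative, Positive, Positive, Positive, Positive

'Positive' ⟺ ≡ 2 (mod 3).
73: 73 mod 3 = 1, fails the rule → Negative.
44: 44 mod 3 = 2, qualifies → Positive.
89: 89 mod 3 = 2, qualifies → Positive.
14: 14 mod 3 = 2, qualifies → Positive.
80: 80 mod 3 = 2, qualifies → Positive.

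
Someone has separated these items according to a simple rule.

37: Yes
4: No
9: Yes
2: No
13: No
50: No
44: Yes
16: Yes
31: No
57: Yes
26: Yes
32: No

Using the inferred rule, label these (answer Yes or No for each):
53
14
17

Yes, No, Yes

The classifier is using: digit sum ≥ 6.
53 — digit sum 5+3 = 8, hence Yes.
14 — digit sum 1+4 = 5, hence No.
17 — digit sum 1+7 = 8, hence Yes.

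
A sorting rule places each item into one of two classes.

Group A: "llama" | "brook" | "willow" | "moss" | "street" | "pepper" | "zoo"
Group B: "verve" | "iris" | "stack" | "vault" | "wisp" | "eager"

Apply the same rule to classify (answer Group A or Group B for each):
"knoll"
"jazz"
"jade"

Comparing the two groups points to one rule — has a double letter.
"knoll": 'll' doubled, has this property → Group A. "jazz": 'zz' doubled, has this property → Group A. "jade": no doubled letter, doesn't match → Group B.

Group A, Group A, Group B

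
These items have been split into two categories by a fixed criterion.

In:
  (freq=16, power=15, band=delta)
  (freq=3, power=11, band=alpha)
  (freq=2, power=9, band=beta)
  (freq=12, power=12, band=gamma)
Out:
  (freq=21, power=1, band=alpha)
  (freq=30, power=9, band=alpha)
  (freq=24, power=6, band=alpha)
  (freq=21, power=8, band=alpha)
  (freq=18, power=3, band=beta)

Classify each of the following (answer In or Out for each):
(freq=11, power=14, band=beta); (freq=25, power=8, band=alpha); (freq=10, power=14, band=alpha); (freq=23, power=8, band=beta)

In, Out, In, Out

Rule: freq ≤ 16. This holds for each 'In' example and fails for each 'Out' one.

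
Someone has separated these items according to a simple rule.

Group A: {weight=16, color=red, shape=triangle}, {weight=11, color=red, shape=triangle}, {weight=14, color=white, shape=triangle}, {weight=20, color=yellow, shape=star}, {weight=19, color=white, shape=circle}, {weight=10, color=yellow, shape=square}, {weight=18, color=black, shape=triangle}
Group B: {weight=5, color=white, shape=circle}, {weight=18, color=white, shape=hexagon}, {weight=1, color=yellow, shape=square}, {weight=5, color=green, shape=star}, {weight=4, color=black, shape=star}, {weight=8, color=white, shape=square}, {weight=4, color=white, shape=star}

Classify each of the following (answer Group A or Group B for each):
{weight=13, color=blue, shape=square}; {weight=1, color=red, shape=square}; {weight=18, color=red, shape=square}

Rule: shape is not hexagon AND weight ≥ 10. This holds for each 'Group A' example and fails for each 'Group B' one.
{weight=13, color=blue, shape=square} → shape is square, weight = 13 → Group A. {weight=1, color=red, shape=square} → shape is square, weight = 1 → Group B. {weight=18, color=red, shape=square} → shape is square, weight = 18 → Group A.

Group A, Group B, Group A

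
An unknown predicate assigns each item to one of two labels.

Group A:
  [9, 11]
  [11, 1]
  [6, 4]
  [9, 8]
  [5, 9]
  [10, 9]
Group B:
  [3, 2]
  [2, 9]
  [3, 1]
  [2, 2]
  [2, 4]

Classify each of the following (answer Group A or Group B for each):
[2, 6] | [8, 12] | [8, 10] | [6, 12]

Group B, Group A, Group A, Group A

One predicate separates the groups cleanly: first ≥ 4.
[2, 6]: Group B (first 2).
[8, 12]: Group A (first 8).
[8, 10]: Group A (first 8).
[6, 12]: Group A (first 6).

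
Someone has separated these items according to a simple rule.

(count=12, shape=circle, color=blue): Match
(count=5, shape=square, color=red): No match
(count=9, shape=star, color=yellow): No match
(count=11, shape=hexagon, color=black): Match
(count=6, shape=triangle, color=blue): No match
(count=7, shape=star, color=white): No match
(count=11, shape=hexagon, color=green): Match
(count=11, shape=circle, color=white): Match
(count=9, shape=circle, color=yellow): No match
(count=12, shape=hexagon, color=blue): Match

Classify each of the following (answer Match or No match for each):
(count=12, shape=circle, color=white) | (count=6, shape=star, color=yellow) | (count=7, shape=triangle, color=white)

Match, No match, No match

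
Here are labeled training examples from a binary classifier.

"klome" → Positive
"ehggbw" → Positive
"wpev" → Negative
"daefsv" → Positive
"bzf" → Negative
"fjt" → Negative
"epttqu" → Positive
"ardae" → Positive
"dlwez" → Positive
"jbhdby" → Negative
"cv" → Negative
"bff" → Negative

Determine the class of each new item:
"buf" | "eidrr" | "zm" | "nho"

'Positive' ⟺ length ≥ 5 AND contains 'e'.
Negative: "buf", since length 3, no 'e'.
Positive: "eidrr", since length 5, has 'e'.
Negative: "zm", since length 2, no 'e'.
Negative: "nho", since length 3, no 'e'.

Negative, Positive, Negative, Negative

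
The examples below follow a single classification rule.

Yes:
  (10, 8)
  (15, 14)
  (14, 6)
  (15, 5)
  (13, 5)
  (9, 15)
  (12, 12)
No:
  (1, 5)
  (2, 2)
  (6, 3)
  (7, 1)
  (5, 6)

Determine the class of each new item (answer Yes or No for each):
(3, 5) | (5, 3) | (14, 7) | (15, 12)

No, No, Yes, Yes

A rule that fits every label: sum ≥ 18 — true of each 'Yes' example, false of each 'No' one.
(3, 5): 3+5 = 8 — fails this test, so No. (5, 3): 5+3 = 8 — fails this test, so No. (14, 7): 14+7 = 21 — matches, so Yes. (15, 12): 15+12 = 27 — matches, so Yes.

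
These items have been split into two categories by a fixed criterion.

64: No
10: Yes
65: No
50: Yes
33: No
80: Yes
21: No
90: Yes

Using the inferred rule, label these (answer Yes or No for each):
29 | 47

All 'Yes' examples share one property — multiple of 10 — and every 'No' example lacks it.
29 — 29 = 10·2 + 9, hence No. 47 — 47 = 10·4 + 7, hence No.

No, No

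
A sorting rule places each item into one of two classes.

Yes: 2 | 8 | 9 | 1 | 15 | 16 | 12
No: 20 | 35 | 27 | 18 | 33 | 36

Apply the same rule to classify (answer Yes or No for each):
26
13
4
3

No, Yes, Yes, Yes

Rule: at most 16. This holds for each 'Yes' example and fails for each 'No' one.
26: No (26 > 16). 13: Yes (13 ≤ 16). 4: Yes (4 ≤ 16). 3: Yes (3 ≤ 16).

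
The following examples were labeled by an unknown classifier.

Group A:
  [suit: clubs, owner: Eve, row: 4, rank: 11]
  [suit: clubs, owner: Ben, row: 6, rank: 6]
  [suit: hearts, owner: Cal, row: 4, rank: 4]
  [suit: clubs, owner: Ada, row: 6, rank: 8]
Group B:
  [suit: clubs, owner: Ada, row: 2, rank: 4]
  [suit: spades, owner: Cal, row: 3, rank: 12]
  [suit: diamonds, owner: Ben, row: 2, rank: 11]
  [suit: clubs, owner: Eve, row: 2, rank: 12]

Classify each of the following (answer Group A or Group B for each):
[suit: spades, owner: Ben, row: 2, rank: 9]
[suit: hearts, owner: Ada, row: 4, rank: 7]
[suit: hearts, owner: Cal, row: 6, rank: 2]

Group B, Group A, Group A

One predicate separates the groups cleanly: row ≥ 4.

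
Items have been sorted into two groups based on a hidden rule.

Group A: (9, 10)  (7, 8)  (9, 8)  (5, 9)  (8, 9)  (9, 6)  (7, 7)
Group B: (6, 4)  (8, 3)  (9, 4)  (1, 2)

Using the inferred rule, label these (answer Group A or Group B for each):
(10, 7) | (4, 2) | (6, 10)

Group A, Group B, Group A

The classifier is using: sum ≥ 14.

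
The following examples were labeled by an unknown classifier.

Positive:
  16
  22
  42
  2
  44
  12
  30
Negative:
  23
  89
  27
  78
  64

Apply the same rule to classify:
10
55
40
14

The pattern is that an item is 'Positive' exactly when: even AND at most 44.

Positive, Negative, Positive, Positive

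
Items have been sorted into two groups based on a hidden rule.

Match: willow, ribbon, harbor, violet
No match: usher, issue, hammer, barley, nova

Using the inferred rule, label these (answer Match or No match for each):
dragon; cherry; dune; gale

The pattern is that an item is 'Match' exactly when: length 6 AND contains 'o'.
Match: dragon, since length 6, has 'o'.
No match: cherry, since length 6, no 'o'.
No match: dune, since length 4, no 'o'.
No match: gale, since length 4, no 'o'.

Match, No match, No match, No match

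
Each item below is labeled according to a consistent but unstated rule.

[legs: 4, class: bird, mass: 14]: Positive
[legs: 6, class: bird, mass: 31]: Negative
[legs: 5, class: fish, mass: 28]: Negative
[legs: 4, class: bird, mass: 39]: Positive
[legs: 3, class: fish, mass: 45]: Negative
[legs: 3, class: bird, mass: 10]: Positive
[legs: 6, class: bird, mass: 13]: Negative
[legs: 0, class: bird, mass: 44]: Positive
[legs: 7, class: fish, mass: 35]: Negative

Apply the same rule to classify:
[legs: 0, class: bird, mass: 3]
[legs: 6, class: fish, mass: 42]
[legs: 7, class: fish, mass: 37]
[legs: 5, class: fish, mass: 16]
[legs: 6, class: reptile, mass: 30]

Positive, Negative, Negative, Negative, Negative

The rule appears to be: class is bird AND legs ≤ 4.
[legs: 0, class: bird, mass: 3]: Positive (class is bird, legs = 0).
[legs: 6, class: fish, mass: 42]: Negative (class is fish, legs = 6).
[legs: 7, class: fish, mass: 37]: Negative (class is fish, legs = 7).
[legs: 5, class: fish, mass: 16]: Negative (class is fish, legs = 5).
[legs: 6, class: reptile, mass: 30]: Negative (class is reptile, legs = 6).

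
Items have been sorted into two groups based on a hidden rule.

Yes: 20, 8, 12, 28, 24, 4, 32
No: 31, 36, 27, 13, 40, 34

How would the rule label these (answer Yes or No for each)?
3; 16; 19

No, Yes, No

All 'Yes' examples share one property — even AND at most 32 — and every 'No' example lacks it.
3 — 3 is odd, 3 ≤ 32, hence No.
16 — 16 is even, 16 ≤ 32, hence Yes.
19 — 19 is odd, 19 ≤ 32, hence No.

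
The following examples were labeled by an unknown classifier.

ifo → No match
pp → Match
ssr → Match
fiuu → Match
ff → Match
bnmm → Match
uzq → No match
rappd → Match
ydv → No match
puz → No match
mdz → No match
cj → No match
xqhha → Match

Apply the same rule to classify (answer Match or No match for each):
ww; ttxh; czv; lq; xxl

A rule that fits every label: has a double letter — true of each 'Match' example, false of each 'No match' one.

Match, Match, No match, No match, Match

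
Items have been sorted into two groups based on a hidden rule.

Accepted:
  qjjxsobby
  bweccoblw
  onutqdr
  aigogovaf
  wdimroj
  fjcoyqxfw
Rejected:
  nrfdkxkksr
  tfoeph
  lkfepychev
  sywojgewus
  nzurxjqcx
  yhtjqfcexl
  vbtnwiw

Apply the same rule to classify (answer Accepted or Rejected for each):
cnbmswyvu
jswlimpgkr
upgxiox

A rule that fits every label: odd length AND contains 'o' — true of each 'Accepted' example, false of each 'Rejected' one.

Rejected, Rejected, Accepted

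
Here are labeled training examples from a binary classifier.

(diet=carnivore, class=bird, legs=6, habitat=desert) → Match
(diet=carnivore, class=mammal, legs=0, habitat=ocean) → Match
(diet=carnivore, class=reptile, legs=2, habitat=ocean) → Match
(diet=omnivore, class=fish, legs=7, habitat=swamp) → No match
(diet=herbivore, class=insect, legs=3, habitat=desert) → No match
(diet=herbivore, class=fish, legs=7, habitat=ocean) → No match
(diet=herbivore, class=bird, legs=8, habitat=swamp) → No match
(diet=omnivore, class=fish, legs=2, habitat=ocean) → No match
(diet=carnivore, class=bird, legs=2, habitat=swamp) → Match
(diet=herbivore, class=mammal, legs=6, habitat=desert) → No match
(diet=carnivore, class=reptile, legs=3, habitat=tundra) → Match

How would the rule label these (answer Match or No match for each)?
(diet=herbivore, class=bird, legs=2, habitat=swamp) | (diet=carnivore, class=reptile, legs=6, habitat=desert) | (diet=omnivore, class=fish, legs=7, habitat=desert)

The simplest hypothesis consistent with all the labels is: diet is carnivore.
No match: (diet=herbivore, class=bird, legs=2, habitat=swamp), since diet is herbivore.
Match: (diet=carnivore, class=reptile, legs=6, habitat=desert), since diet is carnivore.
No match: (diet=omnivore, class=fish, legs=7, habitat=desert), since diet is omnivore.

No match, Match, No match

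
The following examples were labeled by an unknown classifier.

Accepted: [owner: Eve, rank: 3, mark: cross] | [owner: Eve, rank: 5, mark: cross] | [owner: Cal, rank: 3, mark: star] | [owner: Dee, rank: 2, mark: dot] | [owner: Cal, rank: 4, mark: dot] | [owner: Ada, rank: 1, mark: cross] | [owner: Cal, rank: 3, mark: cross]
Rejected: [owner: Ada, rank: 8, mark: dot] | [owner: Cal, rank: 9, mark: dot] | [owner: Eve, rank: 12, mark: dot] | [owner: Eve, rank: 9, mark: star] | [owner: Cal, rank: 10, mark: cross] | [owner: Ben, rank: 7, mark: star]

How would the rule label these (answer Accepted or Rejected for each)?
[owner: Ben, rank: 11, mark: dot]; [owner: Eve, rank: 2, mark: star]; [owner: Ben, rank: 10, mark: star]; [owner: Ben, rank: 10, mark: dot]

Rejected, Accepted, Rejected, Rejected

The classifier is using: rank ≤ 5.
[owner: Ben, rank: 11, mark: dot] → rank = 11 → Rejected.
[owner: Eve, rank: 2, mark: star] → rank = 2 → Accepted.
[owner: Ben, rank: 10, mark: star] → rank = 10 → Rejected.
[owner: Ben, rank: 10, mark: dot] → rank = 10 → Rejected.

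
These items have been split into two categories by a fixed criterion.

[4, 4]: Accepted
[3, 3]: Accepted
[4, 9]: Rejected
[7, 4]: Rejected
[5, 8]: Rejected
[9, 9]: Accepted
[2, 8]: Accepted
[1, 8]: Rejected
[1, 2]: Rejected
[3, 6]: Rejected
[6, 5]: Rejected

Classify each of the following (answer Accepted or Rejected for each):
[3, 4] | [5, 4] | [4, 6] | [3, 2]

Rejected, Rejected, Accepted, Rejected

Looking at the examples, the only property every 'Accepted' case has and every 'Rejected' case lacks is: sum is even.
[3, 4] — 3+4 = 7, hence Rejected. [5, 4] — 5+4 = 9, hence Rejected. [4, 6] — 4+6 = 10, hence Accepted. [3, 2] — 3+2 = 5, hence Rejected.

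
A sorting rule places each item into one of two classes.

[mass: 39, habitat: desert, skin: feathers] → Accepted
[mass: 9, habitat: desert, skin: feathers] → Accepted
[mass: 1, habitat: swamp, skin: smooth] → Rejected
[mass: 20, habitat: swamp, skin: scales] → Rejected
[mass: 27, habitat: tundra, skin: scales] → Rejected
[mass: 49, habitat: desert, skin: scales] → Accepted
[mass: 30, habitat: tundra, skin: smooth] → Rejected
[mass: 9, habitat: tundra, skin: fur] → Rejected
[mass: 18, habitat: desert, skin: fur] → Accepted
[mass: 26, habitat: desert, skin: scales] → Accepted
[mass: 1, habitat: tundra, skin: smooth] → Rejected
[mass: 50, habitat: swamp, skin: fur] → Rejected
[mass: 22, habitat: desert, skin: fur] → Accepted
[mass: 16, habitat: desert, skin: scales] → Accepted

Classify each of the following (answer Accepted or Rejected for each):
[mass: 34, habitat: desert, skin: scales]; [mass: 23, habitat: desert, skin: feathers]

Accepted, Accepted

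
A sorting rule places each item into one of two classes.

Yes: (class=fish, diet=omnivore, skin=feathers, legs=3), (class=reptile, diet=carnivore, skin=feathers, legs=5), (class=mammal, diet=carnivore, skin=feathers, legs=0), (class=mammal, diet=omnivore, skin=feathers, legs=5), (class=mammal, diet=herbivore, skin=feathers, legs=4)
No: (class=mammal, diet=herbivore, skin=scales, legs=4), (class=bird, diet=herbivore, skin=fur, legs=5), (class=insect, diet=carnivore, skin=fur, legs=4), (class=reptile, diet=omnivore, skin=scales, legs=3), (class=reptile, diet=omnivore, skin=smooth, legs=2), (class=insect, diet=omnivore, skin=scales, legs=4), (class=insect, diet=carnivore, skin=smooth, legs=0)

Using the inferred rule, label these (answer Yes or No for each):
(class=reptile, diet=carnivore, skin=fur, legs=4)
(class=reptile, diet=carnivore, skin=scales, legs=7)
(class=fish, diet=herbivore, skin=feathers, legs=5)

Looking at the examples, the only property every 'Yes' case has and every 'No' case lacks is: skin is feathers.

No, No, Yes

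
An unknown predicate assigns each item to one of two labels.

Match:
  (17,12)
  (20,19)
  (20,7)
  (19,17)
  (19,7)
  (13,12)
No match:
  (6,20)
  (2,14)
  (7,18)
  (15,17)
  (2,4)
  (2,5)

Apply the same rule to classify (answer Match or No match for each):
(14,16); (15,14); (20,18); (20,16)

All 'Match' examples share one property — first > second — and every 'No match' example lacks it.
(14,16): No match (14 < 16).
(15,14): Match (15 > 14).
(20,18): Match (20 > 18).
(20,16): Match (20 > 16).

No match, Match, Match, Match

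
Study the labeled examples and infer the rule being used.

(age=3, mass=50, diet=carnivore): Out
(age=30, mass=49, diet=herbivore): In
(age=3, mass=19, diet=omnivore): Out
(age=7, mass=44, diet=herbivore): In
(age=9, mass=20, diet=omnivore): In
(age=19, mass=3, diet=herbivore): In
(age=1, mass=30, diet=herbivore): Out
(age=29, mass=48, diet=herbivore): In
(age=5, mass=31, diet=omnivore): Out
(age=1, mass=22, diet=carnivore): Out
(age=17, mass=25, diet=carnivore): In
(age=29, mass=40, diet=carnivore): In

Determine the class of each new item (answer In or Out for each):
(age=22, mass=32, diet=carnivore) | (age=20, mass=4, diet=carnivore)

The common property of the 'In' items is: age ≥ 7. No 'Out' item has it.
(age=22, mass=32, diet=carnivore) — age = 22, hence In. (age=20, mass=4, diet=carnivore) — age = 20, hence In.

In, In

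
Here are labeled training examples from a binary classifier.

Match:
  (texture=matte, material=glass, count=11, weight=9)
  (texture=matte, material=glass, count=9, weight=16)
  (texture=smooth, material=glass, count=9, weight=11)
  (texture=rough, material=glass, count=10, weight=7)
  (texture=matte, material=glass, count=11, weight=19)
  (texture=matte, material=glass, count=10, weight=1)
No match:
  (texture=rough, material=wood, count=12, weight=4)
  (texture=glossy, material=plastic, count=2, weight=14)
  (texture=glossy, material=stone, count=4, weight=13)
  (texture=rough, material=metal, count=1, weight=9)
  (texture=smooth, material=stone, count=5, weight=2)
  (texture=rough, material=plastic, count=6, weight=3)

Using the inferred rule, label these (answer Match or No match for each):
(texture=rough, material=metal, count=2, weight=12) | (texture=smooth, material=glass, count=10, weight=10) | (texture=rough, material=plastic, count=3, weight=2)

No match, Match, No match

Looking at the examples, the only property every 'Match' case has and every 'No match' case lacks is: material is glass.
(texture=rough, material=metal, count=2, weight=12): material is metal — does not fit, so No match.
(texture=smooth, material=glass, count=10, weight=10): material is glass — meets the rule, so Match.
(texture=rough, material=plastic, count=3, weight=2): material is plastic — does not fit, so No match.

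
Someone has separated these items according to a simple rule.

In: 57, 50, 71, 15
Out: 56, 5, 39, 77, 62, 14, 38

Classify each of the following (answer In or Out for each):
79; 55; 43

The pattern is that an item is 'In' exactly when: ≡ 1 (mod 7).
Out: 79, since 79 mod 7 = 2. Out: 55, since 55 mod 7 = 6. In: 43, since 43 mod 7 = 1.

Out, Out, In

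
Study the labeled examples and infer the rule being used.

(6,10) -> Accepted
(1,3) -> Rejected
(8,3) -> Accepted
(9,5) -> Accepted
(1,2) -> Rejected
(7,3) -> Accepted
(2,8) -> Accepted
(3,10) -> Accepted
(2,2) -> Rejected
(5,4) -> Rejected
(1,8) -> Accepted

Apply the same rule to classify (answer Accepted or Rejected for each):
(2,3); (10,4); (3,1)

'Accepted' ⟺ max ≥ 6.
(2,3) → max 3 → Rejected.
(10,4) → max 10 → Accepted.
(3,1) → max 3 → Rejected.

Rejected, Accepted, Rejected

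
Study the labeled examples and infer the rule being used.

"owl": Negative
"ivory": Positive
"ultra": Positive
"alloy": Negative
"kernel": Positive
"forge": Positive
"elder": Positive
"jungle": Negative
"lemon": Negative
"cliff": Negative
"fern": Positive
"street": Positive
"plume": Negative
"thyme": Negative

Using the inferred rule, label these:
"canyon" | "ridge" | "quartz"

Negative, Positive, Positive

The classifier is using: contains 'r'.
"canyon" — no 'r', hence Negative.
"ridge" — has 'r', hence Positive.
"quartz" — has 'r', hence Positive.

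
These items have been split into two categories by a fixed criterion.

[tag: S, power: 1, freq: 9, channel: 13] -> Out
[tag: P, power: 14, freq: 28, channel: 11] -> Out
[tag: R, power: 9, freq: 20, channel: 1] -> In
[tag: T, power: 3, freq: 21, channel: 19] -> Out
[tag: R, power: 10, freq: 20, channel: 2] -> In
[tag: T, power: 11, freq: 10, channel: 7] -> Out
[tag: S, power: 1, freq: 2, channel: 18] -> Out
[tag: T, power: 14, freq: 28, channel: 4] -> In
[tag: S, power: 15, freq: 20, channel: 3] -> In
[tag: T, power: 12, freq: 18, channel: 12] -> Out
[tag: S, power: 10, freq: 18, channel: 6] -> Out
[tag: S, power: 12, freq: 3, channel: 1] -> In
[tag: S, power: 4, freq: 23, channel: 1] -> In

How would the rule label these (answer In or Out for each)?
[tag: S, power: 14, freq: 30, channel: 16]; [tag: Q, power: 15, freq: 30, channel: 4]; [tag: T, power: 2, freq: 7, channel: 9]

The distinguishing property — channel ≤ 4 — holds for all the 'In' cases and none of the 'Out' cases.

Out, In, Out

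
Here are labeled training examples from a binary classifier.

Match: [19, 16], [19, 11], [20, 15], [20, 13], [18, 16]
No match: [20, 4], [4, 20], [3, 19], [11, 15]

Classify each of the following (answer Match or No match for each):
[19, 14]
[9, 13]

The common property of the 'Match' items is: sum ≥ 30. No 'No match' item has it.

Match, No match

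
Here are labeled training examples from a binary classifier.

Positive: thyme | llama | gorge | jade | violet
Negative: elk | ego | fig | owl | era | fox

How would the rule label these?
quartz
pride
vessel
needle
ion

'Positive' ⟺ length ≥ 4.
quartz — length 6, hence Positive. pride — length 5, hence Positive. vessel — length 6, hence Positive. needle — length 6, hence Positive. ion — length 3, hence Negative.

Positive, Positive, Positive, Positive, Negative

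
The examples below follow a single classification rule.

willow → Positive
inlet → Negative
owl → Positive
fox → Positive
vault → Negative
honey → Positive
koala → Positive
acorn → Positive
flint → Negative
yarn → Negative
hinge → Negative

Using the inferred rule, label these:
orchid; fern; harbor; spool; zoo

Positive, Negative, Positive, Positive, Positive

The rule appears to be: contains 'o'.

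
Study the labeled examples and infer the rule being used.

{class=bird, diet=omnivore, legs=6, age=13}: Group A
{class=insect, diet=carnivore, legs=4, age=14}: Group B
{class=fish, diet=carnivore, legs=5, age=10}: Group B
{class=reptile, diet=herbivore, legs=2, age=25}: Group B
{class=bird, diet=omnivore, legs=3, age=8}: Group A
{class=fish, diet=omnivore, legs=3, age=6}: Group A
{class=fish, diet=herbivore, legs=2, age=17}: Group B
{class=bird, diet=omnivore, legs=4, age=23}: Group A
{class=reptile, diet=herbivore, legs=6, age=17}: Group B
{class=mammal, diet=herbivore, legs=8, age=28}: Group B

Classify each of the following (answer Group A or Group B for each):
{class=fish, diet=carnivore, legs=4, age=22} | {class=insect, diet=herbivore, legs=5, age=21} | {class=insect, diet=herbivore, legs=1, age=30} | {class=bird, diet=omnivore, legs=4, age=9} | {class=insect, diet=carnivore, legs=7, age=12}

Group B, Group B, Group B, Group A, Group B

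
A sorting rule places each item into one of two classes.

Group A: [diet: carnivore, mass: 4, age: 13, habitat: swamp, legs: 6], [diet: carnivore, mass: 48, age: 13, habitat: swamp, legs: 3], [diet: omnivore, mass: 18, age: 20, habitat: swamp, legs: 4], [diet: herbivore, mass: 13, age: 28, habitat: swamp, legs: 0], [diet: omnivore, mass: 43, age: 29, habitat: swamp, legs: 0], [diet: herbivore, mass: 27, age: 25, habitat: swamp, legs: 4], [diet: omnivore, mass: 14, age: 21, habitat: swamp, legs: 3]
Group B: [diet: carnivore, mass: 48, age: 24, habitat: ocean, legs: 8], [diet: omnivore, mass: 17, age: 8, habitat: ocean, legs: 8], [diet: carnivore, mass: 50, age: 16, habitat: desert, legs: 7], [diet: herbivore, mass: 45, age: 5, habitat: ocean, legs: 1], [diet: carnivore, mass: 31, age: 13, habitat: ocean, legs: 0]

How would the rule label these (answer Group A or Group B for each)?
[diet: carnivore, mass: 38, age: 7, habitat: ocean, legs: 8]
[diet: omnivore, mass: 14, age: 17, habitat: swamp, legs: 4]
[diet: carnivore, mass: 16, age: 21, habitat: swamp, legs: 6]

Checking candidate rules against both groups, what survives is: habitat is swamp.

Group B, Group A, Group A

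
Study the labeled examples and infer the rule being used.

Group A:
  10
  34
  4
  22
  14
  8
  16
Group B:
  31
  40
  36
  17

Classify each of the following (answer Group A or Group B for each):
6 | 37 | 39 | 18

Every 'Group A' example satisfies: even AND at most 34. None of the 'Group B' examples do.
Group A: 6, since 6 is even, 6 ≤ 34.
Group B: 37, since 37 is odd, 37 > 34.
Group B: 39, since 39 is odd, 39 > 34.
Group A: 18, since 18 is even, 18 ≤ 34.

Group A, Group B, Group B, Group A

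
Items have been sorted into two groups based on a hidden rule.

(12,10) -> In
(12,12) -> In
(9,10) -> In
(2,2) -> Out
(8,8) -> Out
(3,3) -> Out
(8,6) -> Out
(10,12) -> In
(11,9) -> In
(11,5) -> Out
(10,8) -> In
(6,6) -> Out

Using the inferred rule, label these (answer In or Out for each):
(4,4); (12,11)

Out, In

A rule that fits every label: sum ≥ 18 — true of each 'In' example, false of each 'Out' one.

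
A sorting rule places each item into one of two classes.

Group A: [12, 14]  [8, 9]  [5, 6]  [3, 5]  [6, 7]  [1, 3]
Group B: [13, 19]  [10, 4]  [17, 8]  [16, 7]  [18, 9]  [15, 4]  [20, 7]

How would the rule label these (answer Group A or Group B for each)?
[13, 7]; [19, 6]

One predicate separates the groups cleanly: |first − second| ≤ 2.
Group B: [13, 7], since |13−7| = 6.
Group B: [19, 6], since |19−6| = 13.

Group B, Group B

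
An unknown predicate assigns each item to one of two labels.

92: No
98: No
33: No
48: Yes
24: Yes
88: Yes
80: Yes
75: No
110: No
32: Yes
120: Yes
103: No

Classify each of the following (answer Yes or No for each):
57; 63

No, No

'Yes' ⟺ multiple of 8.
57: 57 = 8·7 + 1 — doesn't qualify, so No. 63: 63 = 8·7 + 7 — doesn't qualify, so No.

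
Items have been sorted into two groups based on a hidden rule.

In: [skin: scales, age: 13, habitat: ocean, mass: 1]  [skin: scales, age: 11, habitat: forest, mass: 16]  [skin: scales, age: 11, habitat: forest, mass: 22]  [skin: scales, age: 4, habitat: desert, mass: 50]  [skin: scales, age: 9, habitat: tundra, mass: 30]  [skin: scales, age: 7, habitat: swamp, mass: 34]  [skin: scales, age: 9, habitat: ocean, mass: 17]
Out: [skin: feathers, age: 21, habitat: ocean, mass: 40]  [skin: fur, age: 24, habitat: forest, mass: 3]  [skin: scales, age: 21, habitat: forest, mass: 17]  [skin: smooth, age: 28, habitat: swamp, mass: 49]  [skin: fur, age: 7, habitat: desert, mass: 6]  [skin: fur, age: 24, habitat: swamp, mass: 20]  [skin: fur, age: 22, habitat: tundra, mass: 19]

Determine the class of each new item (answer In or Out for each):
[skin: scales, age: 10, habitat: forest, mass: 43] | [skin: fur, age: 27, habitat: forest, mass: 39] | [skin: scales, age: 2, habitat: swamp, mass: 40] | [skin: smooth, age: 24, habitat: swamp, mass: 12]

Every 'In' example satisfies: skin is scales AND age ≤ 13. None of the 'Out' examples do.

In, Out, In, Out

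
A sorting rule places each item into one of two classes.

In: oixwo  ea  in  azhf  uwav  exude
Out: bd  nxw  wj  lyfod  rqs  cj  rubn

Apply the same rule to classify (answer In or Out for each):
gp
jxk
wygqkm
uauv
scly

The simplest hypothesis consistent with all the labels is: starts with a vowel.
Out: gp, since starts with 'g'.
Out: jxk, since starts with 'j'.
Out: wygqkm, since starts with 'w'.
In: uauv, since starts with 'u'.
Out: scly, since starts with 's'.

Out, Out, Out, In, Out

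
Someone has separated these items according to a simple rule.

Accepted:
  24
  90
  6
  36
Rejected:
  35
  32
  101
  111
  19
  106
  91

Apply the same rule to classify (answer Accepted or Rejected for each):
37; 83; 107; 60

A rule that fits every label: multiple of 6 — true of each 'Accepted' example, false of each 'Rejected' one.
Rejected: 37, since 37 = 6·6 + 1. Rejected: 83, since 83 = 6·13 + 5. Rejected: 107, since 107 = 6·17 + 5. Accepted: 60, since 60 = 6·10.

Rejected, Rejected, Rejected, Accepted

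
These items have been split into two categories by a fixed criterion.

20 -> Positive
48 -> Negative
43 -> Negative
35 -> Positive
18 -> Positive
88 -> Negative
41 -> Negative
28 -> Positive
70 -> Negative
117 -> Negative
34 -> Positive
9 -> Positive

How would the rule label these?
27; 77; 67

Positive, Negative, Negative

The common property of the 'Positive' items is: at most 35. No 'Negative' item has it.
27 — 27 ≤ 35, hence Positive. 77 — 77 > 35, hence Negative. 67 — 67 > 35, hence Negative.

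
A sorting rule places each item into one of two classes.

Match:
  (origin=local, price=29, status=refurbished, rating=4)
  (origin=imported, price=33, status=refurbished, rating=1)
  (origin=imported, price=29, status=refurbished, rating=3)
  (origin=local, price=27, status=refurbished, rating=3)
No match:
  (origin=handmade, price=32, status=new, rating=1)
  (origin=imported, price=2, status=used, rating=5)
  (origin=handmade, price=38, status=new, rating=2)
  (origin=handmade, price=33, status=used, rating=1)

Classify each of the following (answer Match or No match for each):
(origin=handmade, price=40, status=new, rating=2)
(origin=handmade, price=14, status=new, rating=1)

All 'Match' examples share one property — status is refurbished — and every 'No match' example lacks it.
(origin=handmade, price=40, status=new, rating=2): No match (status is new).
(origin=handmade, price=14, status=new, rating=1): No match (status is new).

No match, No match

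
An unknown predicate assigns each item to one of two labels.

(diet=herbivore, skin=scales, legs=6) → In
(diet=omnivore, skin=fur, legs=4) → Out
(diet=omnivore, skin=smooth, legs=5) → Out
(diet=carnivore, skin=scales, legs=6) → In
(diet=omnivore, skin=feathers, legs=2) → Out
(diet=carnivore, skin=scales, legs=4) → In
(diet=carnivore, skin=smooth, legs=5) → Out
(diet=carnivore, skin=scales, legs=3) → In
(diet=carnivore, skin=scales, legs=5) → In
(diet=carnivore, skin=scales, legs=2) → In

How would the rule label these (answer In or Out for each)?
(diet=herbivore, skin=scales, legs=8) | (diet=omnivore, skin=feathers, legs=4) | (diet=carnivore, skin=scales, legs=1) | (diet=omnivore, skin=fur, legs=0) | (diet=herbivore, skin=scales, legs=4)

In, Out, In, Out, In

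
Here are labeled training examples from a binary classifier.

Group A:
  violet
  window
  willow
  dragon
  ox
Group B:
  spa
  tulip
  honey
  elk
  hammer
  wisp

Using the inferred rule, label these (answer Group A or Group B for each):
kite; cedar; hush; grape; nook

The simplest hypothesis consistent with all the labels is: even length AND contains 'o'.

Group B, Group B, Group B, Group B, Group A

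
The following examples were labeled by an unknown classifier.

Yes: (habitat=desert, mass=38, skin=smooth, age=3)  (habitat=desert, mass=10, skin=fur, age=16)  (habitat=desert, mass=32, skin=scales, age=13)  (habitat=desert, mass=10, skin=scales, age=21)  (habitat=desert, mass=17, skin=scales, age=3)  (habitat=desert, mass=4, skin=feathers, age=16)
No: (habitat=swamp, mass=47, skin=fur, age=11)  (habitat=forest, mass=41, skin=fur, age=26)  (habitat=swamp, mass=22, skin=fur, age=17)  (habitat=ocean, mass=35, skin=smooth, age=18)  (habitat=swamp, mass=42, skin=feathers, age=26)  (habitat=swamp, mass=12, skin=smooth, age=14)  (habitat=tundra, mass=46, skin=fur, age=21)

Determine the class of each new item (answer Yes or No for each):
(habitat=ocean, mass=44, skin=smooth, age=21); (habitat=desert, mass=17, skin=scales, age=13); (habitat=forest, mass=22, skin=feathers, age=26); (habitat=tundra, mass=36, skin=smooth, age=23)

The distinguishing property — habitat is desert — holds for all the 'Yes' cases and none of the 'No' cases.
(habitat=ocean, mass=44, skin=smooth, age=21): habitat is ocean — does not pass, so No. (habitat=desert, mass=17, skin=scales, age=13): habitat is desert — checks out, so Yes. (habitat=forest, mass=22, skin=feathers, age=26): habitat is forest — does not pass, so No. (habitat=tundra, mass=36, skin=smooth, age=23): habitat is tundra — does not pass, so No.

No, Yes, No, No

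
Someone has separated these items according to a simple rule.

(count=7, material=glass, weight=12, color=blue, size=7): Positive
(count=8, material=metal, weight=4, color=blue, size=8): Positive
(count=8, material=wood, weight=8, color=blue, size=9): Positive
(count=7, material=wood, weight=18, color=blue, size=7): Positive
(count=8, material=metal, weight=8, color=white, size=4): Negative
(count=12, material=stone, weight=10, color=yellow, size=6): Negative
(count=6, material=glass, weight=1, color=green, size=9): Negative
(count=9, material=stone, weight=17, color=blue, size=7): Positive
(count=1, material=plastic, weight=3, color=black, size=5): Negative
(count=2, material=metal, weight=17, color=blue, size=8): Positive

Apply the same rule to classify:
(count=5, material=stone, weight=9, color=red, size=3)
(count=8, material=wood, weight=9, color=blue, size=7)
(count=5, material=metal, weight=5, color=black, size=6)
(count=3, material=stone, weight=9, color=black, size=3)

All 'Positive' examples share one property — color is blue — and every 'Negative' example lacks it.
(count=5, material=stone, weight=9, color=red, size=3): color is red — fails this test, so Negative.
(count=8, material=wood, weight=9, color=blue, size=7): color is blue — fits, so Positive.
(count=5, material=metal, weight=5, color=black, size=6): color is black — fails this test, so Negative.
(count=3, material=stone, weight=9, color=black, size=3): color is black — fails this test, so Negative.

Negative, Positive, Negative, Negative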